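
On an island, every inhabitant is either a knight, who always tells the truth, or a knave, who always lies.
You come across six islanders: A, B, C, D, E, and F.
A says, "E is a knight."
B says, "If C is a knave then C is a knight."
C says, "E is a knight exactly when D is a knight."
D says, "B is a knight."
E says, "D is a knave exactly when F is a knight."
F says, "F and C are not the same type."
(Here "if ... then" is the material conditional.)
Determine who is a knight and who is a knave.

Knights: A, E, and F. Knaves: B, C, and D.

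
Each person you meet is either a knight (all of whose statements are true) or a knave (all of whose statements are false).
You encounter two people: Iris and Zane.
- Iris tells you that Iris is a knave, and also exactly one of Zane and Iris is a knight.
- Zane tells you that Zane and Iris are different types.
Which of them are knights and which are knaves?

Iris is a knave and Zane is a knave.

Iris is a knave; "Iris is a knave, and also exactly one of Zane and Iris is a knight" is false, as required.
Zane is a knave, so "Zane and Iris are different types" must be false — and it is.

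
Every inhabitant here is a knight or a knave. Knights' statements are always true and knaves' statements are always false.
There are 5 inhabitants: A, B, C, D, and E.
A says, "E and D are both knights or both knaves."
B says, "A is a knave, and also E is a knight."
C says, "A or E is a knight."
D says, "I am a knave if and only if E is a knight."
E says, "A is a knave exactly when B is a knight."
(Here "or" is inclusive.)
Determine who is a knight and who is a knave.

A is a knave, and the claim "E and D are both knights or both knaves" is indeed False.
B is a knave; "A is a knave, and also E is a knight" is False, as required.
Since C is a knave, "A or E is a knight" needs to be False, which holds.
D is a knight, so "I am a knave if and only if E is a knight" must be true — and it is.
E is a knave, and the claim "A is a knave exactly when B is a knight" is indeed False.

A is a knave, B is a knave, C is a knave, D is a knight, and E is a knave.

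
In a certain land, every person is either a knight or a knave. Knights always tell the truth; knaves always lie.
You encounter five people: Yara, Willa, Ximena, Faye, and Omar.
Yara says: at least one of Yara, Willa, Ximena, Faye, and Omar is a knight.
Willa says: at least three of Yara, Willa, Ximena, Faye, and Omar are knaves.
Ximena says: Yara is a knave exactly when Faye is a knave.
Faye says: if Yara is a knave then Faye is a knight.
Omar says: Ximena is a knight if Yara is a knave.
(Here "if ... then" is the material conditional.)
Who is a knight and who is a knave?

Yara (knight): "at least one of Yara, Willa, Ximena, Faye, and Omar is a knight" — true. ✓
Willa is a knave; "at least three of Yara, Willa, Ximena, Faye, and Omar are knaves" is false, as required.
Ximena is a knight, so "Yara is a knave exactly when Faye is a knave" must be true — and it is.
Faye is a knight, so "if Yara is a knave then Faye is a knight" must be true — and it is.
Omar is a knight; "Ximena is a knight if Yara is a knave" is true, as required.

Knights: Yara, Ximena, Faye, and Omar. Knaves: Willa.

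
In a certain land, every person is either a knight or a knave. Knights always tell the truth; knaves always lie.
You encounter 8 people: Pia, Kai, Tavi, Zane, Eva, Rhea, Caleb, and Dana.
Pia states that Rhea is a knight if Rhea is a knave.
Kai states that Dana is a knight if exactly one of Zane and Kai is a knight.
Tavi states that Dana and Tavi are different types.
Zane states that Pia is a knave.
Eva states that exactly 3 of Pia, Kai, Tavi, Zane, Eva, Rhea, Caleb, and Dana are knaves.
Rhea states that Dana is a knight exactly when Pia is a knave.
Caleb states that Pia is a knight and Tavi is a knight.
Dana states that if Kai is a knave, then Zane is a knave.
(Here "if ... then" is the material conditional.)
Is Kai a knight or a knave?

Kai is a knave.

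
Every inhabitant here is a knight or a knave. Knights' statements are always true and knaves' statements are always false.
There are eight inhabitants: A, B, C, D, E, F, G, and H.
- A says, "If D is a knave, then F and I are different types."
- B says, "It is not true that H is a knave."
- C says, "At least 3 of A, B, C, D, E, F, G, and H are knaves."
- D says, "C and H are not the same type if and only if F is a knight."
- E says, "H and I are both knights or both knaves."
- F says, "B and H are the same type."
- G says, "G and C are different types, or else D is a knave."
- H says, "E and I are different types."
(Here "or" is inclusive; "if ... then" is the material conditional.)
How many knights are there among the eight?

6

The unique consistent assignment is A=knight, B=knight, C=knave, D=knight, E=knave, F=knight, G=knight, H=knight.
That has 6 knights.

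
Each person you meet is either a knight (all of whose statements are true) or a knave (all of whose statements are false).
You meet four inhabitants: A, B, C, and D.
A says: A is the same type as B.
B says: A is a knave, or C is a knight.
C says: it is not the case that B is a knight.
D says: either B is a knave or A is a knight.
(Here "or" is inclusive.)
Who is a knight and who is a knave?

As a knave, A's statement "A is the same type as B" should be False; it is.
B is a knight; "A is a knave, or C is a knight" is true, as required.
C is a knave, and the claim "it is not the case that B is a knight" is indeed False.
As a knave, D's statement "either B is a knave or A is a knight" should be False; it is.

A is a knave, B is a knight, C is a knave, and D is a knave.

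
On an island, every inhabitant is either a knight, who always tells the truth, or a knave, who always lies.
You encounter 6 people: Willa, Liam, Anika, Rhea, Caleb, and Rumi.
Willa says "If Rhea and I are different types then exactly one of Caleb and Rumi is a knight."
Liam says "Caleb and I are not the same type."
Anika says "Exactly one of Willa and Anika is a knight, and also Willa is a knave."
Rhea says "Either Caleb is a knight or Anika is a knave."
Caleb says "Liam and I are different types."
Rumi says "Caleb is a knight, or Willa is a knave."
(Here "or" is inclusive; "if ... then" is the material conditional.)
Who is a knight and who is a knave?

Willa is a knight, Liam is a knave, Anika is a knave, Rhea is a knight, Caleb is a knave, and Rumi is a knave.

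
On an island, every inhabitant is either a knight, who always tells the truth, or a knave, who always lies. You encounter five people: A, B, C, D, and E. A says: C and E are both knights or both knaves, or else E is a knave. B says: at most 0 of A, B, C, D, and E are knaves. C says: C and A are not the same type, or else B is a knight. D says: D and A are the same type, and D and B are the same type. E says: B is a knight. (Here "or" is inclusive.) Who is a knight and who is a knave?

Suppose A is a knave. Then A's statement "C and E are both knights or both knaves, or else E is a knave" would have to be false. Checking the 16 ways to assign the others, none is consistent with every speaker.
(For instance, with B=knight, C=knight, D=knight, E=knight, A's claim "C and E are both knights or both knaves, or else E is a knave" comes out true where it would need to be false.)
So A must be a knight, making "C and E are both knights or both knaves, or else E is a knave" true. Taking A=knight, B=knight, C=knight, D=knight, E=knight, each remaining statement checks out:
  B (knight): "at most 0 of A, B, C, D, and E are knaves" — true. ✓
  C (knight): "C and A are not the same type, or else B is a knight" — true. ✓
  D (knight): "D and A are the same type, and D and B are the same type" — true. ✓
  E (knight): "B is a knight" — true. ✓
This is the unique consistent assignment.

A is a knight, B is a knight, C is a knight, D is a knight, and E is a knight.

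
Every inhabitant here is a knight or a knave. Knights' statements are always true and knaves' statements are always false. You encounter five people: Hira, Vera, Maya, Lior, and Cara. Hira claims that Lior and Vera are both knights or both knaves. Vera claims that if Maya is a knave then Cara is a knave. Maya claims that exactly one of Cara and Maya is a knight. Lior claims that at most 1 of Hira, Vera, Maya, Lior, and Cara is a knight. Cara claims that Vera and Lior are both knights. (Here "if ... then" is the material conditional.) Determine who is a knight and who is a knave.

Knights: Vera and Maya. Knaves: Hira, Lior, and Cara.

Suppose Hira is a knight. Then Hira's statement "Lior and Vera are both knights or both knaves" would have to be true. Checking the 16 ways to assign the others, none is consistent with every speaker.
(For instance, with Vera=knight, Maya=knight, Lior=knave, Cara=knave, Hira's claim "Lior and Vera are both knights or both knaves" comes out false where it would need to be true.)
So Hira must be a knave, making "Lior and Vera are both knights or both knaves" false. Taking Hira=knave, Vera=knight, Maya=knight, Lior=knave, Cara=knave, each remaining statement checks out:
  Vera (knight): "if Maya is a knave then Cara is a knave" — true. ✓
  Maya (knight): "exactly one of Cara and Maya is a knight" — true. ✓
  Lior (knave): "at most 1 of Hira, Vera, Maya, Lior, and Cara is a knight" — false. ✓
  Cara (knave): "Vera and Lior are both knights" — false. ✓
This is the unique consistent assignment.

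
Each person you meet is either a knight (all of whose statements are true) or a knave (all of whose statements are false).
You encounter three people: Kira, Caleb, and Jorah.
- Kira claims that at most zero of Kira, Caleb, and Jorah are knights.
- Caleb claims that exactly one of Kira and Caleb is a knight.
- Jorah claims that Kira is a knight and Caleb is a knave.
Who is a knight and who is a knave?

Kira is a knave, Caleb is a knight, and Jorah is a knave.

Since Kira is a knave, "at most zero of Kira, Caleb, and Jorah are knights" needs to be false, which holds.
Caleb is a knight; "exactly one of Kira and Caleb is a knight" is true, as required.
Since Jorah is a knave, "Kira is a knight and Caleb is a knave" needs to be false, which holds.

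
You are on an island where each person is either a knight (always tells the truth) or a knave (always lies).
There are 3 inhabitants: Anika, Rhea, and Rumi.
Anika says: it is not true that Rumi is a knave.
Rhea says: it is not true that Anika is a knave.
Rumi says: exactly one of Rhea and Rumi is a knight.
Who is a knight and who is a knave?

Knights: none. Knaves: Anika, Rhea, and Rumi.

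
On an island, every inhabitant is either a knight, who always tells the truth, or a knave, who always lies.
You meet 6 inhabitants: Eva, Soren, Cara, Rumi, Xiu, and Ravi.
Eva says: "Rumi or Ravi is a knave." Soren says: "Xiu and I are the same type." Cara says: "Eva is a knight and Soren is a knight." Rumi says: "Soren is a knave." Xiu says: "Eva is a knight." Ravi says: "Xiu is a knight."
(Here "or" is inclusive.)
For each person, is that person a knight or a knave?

Knights: Eva, Soren, Cara, Xiu, and Ravi. Knaves: Rumi.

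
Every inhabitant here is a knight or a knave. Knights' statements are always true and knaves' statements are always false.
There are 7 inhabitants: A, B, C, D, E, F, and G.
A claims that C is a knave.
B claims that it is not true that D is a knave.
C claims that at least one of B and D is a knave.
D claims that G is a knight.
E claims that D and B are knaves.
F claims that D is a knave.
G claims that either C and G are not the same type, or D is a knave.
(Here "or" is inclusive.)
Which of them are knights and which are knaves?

As a knight, A's statement "C is a knave" should be True; it is.
B is a knight, so "it is not true that D is a knave" must be True — and it is.
As a knave, C's statement "at least one of B and D is a knave" should be false; it is.
D (knight): "G is a knight" — True. ✓
As a knave, E's statement "D and B are knaves" should be false; it is.
As a knave, F's statement "D is a knave" should be false; it is.
G (knight): "either C and G are not the same type, or D is a knave" — True. ✓

Knights: A, B, D, and G. Knaves: C, E, and F.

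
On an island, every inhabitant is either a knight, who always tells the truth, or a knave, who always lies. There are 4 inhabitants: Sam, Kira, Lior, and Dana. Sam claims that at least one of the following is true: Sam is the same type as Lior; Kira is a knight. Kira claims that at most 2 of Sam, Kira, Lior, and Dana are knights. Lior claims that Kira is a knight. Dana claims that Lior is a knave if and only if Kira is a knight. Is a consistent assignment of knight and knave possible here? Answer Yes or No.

No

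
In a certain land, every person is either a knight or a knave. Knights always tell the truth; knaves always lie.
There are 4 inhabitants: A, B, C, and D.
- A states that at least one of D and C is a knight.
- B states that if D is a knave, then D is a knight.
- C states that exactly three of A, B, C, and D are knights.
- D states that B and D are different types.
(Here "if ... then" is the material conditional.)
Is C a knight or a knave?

C is a knave.

Consistent assignments: {A=knave, B=knave, C=knave, D=knave}
In every consistent assignment, C is a knave.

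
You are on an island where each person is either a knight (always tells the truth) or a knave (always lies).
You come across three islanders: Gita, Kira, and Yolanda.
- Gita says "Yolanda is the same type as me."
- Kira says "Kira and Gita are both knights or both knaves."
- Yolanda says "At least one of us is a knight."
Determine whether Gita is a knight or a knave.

Gita is a knight.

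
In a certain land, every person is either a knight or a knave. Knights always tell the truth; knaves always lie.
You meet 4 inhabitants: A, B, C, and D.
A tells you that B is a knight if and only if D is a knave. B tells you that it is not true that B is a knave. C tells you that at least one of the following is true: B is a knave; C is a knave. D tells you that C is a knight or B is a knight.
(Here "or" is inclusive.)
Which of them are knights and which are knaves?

A is a knight, B is a knave, C is a knight, and D is a knight.

A is a knight; "B is a knight if and only if D is a knave" is True, as required.
Since B is a knave, "it is not true that B is a knave" needs to be False, which holds.
C is a knight, and the claim "at least one of the following is true: B is a knave; C is a knave" is indeed True.
D is a knight, so "C is a knight or B is a knight" must be True — and it is.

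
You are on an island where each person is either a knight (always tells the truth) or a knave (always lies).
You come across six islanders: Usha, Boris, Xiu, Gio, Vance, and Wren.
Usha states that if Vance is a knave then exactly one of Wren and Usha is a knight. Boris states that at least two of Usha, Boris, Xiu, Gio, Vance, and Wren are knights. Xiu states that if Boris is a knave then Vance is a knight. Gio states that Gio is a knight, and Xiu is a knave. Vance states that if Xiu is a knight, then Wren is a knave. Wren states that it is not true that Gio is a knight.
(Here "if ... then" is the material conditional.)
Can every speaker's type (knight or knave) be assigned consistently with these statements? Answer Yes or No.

Checking all 64 assignments, each has at least one speaker whose statement's truth value contradicts their type.

No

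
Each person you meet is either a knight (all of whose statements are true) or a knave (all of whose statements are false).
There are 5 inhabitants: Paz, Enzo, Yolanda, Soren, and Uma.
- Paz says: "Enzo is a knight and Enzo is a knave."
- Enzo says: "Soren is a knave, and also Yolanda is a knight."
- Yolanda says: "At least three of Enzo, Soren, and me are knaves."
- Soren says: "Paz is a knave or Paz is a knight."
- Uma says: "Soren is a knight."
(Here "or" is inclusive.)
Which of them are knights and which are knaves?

Paz is a knave, Enzo is a knave, Yolanda is a knave, Soren is a knight, and Uma is a knight.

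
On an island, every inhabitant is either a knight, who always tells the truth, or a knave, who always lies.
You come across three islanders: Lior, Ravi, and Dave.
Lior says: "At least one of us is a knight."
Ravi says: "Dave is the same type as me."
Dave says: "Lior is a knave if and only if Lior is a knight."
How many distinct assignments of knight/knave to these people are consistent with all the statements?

0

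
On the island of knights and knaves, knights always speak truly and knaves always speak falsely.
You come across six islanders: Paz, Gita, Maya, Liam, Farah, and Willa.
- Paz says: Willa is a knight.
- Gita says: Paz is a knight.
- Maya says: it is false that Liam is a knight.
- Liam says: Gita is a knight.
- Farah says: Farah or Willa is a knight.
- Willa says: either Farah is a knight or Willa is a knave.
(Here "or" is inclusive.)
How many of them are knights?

5

The unique consistent assignment is Paz=knight, Gita=knight, Maya=knave, Liam=knight, Farah=knight, Willa=knight.
That has 5 knights.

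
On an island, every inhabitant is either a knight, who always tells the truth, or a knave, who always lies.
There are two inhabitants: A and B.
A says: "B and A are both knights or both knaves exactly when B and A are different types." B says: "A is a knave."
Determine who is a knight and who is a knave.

A is a knave and B is a knight.

As a knave, A's statement "B and A are both knights or both knaves exactly when B and A are different types" should be false; it is.
As a knight, B's statement "A is a knave" should be true; it is.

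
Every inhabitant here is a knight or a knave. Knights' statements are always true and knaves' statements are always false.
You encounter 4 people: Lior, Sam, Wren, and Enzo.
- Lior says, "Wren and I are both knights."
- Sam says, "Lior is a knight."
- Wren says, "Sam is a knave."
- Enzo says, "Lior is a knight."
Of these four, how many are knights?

The unique consistent assignment is Lior=knave, Sam=knave, Wren=knight, Enzo=knave.
That has 1 knight.

1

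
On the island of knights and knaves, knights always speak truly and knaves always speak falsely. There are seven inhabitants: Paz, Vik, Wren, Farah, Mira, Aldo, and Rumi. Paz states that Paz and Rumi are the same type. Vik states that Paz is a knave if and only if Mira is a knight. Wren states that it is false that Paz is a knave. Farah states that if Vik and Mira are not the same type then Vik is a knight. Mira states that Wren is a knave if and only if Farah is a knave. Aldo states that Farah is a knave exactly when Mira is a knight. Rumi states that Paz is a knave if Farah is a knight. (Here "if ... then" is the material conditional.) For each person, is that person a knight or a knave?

Paz is a knave, Vik is a knave, Wren is a knave, Farah is a knight, Mira is a knave, Aldo is a knight, and Rumi is a knight.

Paz is a knave, and the claim "Paz and Rumi are the same type" is indeed False.
Vik is a knave, so "Paz is a knave if and only if Mira is a knight" must be False — and it is.
Wren is a knave, and the claim "it is false that Paz is a knave" is indeed False.
As a knight, Farah's statement "if Vik and Mira are not the same type then Vik is a knight" should be True; it is.
Since Mira is a knave, "Wren is a knave if and only if Farah is a knave" needs to be False, which holds.
As a knight, Aldo's statement "Farah is a knave exactly when Mira is a knight" should be True; it is.
Since Rumi is a knight, "Paz is a knave if Farah is a knight" needs to be True, which holds.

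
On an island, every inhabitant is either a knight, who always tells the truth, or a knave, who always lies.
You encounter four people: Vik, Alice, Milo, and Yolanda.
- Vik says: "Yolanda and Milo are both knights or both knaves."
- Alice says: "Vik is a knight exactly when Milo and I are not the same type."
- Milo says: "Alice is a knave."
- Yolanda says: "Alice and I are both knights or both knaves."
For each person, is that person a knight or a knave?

Vik is a knight, Alice is a knight, Milo is a knave, and Yolanda is a knave.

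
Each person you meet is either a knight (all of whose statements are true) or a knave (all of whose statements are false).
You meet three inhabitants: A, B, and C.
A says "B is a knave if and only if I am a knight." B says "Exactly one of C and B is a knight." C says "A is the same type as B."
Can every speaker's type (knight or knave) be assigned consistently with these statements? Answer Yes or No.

One consistent assignment: A=knight, B=knave, C=knave.

Yes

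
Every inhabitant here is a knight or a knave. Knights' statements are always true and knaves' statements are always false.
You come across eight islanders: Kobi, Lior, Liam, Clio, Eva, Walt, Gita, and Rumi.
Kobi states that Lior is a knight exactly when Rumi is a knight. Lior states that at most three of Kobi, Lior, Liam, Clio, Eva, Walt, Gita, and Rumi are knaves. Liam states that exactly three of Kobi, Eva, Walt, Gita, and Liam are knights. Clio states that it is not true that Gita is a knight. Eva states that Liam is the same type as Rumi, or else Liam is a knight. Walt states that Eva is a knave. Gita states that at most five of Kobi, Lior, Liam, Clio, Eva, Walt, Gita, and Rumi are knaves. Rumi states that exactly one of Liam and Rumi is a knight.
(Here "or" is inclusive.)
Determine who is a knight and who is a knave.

Kobi is a knave, Lior is a knave, Liam is a knave, Clio is a knave, Eva is a knave, Walt is a knight, Gita is a knight, and Rumi is a knight.

Kobi is a knave, and the claim "Lior is a knight exactly when Rumi is a knight" is indeed false.
Since Lior is a knave, "at most three of Kobi, Lior, Liam, Clio, Eva, Walt, Gita, and Rumi are knaves" needs to be false, which holds.
Liam is a knave; "exactly three of Kobi, Eva, Walt, Gita, and Liam are knights" is false, as required.
Since Clio is a knave, "it is not true that Gita is a knight" needs to be false, which holds.
Eva is a knave, and the claim "Liam is the same type as Rumi, or else Liam is a knight" is indeed false.
Walt is a knight, and the claim "Eva is a knave" is indeed True.
Gita is a knight, and the claim "at most five of Kobi, Lior, Liam, Clio, Eva, Walt, Gita, and Rumi are knaves" is indeed True.
Rumi is a knight, so "exactly one of Liam and Rumi is a knight" must be True — and it is.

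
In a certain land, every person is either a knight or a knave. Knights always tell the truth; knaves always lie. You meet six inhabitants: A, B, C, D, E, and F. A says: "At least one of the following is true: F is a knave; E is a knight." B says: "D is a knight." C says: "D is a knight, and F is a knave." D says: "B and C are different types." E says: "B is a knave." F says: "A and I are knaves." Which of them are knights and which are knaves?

A is a knight, so "at least one of the following is true: F is a knave; E is a knight" must be true — and it is.
As a knave, B's statement "D is a knight" should be False; it is.
Since C is a knave, "D is a knight, and F is a knave" needs to be False, which holds.
As a knave, D's statement "B and C are different types" should be False; it is.
Since E is a knight, "B is a knave" needs to be true, which holds.
F is a knave; "A and I are knaves" is False, as required.

A is a knight, B is a knave, C is a knave, D is a knave, E is a knight, and F is a knave.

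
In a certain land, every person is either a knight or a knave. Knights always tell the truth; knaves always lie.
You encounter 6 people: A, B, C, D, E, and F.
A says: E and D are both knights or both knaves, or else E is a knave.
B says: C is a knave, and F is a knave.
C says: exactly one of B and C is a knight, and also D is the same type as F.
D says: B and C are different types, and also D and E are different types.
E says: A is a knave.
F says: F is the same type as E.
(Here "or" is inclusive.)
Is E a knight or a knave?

E is a knight.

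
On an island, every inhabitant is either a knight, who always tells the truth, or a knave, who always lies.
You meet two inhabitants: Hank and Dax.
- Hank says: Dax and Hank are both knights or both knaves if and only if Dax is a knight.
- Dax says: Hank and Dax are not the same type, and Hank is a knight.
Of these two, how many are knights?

0

The unique consistent assignment is Hank=knave, Dax=knave.
That has 0 knights.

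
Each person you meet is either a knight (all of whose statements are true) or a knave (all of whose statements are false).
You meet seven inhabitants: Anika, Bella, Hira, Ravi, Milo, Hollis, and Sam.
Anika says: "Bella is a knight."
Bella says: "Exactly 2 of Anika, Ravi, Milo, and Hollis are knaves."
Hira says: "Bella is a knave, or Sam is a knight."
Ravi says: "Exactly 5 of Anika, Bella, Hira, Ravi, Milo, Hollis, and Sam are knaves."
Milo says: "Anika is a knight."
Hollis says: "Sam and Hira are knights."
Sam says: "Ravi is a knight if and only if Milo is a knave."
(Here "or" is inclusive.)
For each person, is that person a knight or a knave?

Anika is a knave, Bella is a knave, Hira is a knight, Ravi is a knave, Milo is a knave, Hollis is a knave, and Sam is a knave.

Since Anika is a knave, "Bella is a knight" needs to be False, which holds.
Bella (knave): "exactly 2 of Anika, Ravi, Milo, and Hollis are knaves" — False. ✓
As a knight, Hira's statement "Bella is a knave, or Sam is a knight" should be true; it is.
Ravi is a knave; "exactly 5 of Anika, Bella, Hira, Ravi, Milo, Hollis, and Sam are knaves" is False, as required.
Milo is a knave, so "Anika is a knight" must be False — and it is.
Since Hollis is a knave, "Sam and Hira are knights" needs to be False, which holds.
Sam (knave): "Ravi is a knight if and only if Milo is a knave" — False. ✓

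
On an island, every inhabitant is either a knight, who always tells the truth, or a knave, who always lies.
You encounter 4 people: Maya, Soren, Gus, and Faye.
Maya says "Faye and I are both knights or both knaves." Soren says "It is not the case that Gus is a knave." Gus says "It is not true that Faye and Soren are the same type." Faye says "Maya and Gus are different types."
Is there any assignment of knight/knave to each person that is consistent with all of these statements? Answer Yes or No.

No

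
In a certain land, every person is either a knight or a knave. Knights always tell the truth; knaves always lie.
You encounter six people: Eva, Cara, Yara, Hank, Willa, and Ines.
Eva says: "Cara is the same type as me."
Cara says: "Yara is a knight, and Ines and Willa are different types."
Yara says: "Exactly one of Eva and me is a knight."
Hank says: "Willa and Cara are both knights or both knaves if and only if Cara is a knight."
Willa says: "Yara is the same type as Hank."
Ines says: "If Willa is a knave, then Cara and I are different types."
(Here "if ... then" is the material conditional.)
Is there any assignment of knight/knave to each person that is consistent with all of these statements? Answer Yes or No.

No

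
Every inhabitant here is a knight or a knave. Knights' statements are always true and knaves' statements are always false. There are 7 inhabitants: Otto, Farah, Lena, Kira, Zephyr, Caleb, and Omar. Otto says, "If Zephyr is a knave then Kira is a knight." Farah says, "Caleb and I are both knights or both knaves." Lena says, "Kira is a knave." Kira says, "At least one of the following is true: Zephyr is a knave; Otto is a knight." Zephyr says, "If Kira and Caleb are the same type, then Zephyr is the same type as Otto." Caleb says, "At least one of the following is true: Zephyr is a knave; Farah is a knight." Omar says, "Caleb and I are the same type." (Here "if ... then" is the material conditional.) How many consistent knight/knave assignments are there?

6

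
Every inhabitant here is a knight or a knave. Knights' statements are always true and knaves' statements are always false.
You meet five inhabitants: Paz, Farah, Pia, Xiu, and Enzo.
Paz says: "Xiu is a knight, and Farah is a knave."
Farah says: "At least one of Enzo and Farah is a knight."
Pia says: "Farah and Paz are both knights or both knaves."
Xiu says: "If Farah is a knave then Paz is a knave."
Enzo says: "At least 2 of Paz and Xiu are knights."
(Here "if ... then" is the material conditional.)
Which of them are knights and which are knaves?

Paz is a knave, Farah is a knight, Pia is a knave, Xiu is a knight, and Enzo is a knave.

Suppose Paz is a knight. Then Paz's statement "Xiu is a knight, and Farah is a knave" would have to be true. Checking the 16 ways to assign the others, none is consistent with every speaker.
(For instance, with Farah=knight, Pia=knave, Xiu=knight, Enzo=knave, Paz's claim "Xiu is a knight, and Farah is a knave" comes out false where it would need to be true.)
So Paz must be a knave, making "Xiu is a knight, and Farah is a knave" false. Taking Paz=knave, Farah=knight, Pia=knave, Xiu=knight, Enzo=knave, each remaining statement checks out:
  Farah (knight): "at least one of Enzo and Farah is a knight" — true. ✓
  Pia (knave): "Farah and Paz are both knights or both knaves" — false. ✓
  Xiu (knight): "if Farah is a knave then Paz is a knave" — true. ✓
  Enzo (knave): "at least 2 of Paz and Xiu are knights" — false. ✓
This is the unique consistent assignment.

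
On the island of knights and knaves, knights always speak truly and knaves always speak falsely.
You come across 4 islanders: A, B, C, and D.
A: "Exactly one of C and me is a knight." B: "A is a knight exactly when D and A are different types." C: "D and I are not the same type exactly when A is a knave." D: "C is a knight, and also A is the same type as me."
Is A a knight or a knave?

A is a knave.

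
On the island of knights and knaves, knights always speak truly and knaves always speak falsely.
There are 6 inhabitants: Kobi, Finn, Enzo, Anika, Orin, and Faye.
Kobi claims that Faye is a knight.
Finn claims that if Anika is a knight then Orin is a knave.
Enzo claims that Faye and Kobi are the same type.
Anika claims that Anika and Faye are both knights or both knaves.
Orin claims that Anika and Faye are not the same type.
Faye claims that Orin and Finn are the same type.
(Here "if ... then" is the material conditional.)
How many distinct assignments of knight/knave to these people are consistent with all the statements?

1

Consistent assignments:
  Kobi=knight, Finn=knight, Enzo=knight, Anika=knave, Orin=knight, Faye=knight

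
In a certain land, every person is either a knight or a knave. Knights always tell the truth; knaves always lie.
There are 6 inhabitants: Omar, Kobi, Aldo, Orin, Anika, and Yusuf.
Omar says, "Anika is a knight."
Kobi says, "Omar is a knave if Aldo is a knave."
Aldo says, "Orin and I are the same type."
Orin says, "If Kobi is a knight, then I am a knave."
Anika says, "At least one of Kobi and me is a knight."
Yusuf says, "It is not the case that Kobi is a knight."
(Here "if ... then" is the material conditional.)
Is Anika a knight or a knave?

Consistent assignments: {Omar=knight, Kobi=knave, Aldo=knave, Orin=knight, Anika=knight, Yusuf=knight}
In every consistent assignment, Anika is a knight.

Anika is a knight.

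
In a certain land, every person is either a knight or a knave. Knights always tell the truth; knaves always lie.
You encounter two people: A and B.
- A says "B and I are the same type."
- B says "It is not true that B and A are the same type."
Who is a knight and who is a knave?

Knights: B. Knaves: A.

As a knave, A's statement "B and I are the same type" should be false; it is.
B is a knight, and the claim "it is not true that B and A are the same type" is indeed true.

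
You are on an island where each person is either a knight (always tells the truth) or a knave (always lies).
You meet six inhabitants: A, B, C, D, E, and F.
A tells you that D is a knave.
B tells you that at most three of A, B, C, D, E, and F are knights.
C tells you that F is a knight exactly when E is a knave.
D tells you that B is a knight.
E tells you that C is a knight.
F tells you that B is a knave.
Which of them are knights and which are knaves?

A is a knave, B is a knight, C is a knave, D is a knight, E is a knave, and F is a knave.

A is a knave, and the claim "D is a knave" is indeed False.
B is a knight; "at most three of A, B, C, D, E, and F are knights" is True, as required.
C is a knave, and the claim "F is a knight exactly when E is a knave" is indeed False.
D is a knight; "B is a knight" is True, as required.
E is a knave, so "C is a knight" must be False — and it is.
F is a knave; "B is a knave" is False, as required.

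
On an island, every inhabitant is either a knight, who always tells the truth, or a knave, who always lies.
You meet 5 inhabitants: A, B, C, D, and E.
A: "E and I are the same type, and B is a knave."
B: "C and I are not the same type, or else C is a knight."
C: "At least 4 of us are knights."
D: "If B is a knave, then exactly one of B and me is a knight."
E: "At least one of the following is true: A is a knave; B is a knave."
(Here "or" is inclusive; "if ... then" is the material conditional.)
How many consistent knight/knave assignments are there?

6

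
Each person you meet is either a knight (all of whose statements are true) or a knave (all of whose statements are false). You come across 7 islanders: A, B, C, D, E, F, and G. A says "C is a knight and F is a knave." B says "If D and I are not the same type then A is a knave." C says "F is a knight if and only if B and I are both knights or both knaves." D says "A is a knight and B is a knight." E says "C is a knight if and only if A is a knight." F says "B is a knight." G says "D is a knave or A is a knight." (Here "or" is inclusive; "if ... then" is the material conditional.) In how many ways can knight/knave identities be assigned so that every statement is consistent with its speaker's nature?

2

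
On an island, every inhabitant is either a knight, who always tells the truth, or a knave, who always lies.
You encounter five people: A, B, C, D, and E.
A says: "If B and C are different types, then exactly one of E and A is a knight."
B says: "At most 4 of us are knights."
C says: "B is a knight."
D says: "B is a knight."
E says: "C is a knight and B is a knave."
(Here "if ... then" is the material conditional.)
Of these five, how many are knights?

4

The unique consistent assignment is A=knight, B=knight, C=knight, D=knight, E=knave.
That has 4 knights.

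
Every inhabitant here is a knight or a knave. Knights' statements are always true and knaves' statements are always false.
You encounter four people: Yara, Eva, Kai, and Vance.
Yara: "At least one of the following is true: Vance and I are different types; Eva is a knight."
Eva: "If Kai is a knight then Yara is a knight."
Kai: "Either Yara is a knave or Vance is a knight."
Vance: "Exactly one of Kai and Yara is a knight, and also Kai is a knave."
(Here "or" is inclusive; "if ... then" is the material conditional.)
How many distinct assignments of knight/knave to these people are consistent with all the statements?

1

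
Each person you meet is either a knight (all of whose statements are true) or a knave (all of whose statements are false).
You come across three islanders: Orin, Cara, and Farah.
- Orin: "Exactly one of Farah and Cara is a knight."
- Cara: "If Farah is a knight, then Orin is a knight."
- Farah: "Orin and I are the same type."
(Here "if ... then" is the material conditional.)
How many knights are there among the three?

The unique consistent assignment is Orin=knight, Cara=knight, Farah=knave.
That has 2 knights.

2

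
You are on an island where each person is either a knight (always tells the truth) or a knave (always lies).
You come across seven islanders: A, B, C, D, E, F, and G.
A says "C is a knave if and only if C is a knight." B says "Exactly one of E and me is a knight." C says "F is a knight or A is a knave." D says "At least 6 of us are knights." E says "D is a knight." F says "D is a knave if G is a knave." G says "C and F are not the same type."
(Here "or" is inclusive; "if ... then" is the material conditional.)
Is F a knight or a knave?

F is a knight.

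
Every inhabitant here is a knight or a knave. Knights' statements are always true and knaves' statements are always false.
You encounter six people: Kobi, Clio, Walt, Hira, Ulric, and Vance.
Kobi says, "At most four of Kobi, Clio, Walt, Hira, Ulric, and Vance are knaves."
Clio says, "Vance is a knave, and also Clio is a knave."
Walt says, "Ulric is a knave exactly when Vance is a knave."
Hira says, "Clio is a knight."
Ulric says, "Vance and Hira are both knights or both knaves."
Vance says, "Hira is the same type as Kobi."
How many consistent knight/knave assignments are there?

1

Consistent assignments:
  Kobi=knave, Clio=knave, Walt=knave, Hira=knave, Ulric=knave, Vance=knight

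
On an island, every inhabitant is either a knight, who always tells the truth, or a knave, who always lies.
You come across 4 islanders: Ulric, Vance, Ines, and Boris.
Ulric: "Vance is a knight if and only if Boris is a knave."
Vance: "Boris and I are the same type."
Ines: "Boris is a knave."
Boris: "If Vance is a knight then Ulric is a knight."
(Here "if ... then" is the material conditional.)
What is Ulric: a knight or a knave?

Ulric is a knight.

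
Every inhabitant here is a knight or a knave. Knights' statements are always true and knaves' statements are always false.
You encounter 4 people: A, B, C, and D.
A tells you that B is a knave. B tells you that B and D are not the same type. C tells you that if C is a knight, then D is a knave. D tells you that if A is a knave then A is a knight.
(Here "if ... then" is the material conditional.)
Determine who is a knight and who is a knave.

Suppose A is a knight. Then A's statement "B is a knave" would have to be true. Checking the 8 ways to assign the others, none is consistent with every speaker.
(For instance, with B=knight, C=knight, D=knave, A's claim "B is a knave" comes out false where it would need to be true.)
So A must be a knave, making "B is a knave" false. Taking A=knave, B=knight, C=knight, D=knave, each remaining statement checks out:
  B (knight): "B and D are not the same type" — true. ✓
  C (knight): "if C is a knight, then D is a knave" — true. ✓
  D (knave): "if A is a knave then A is a knight" — false. ✓
This is the unique consistent assignment.

A is a knave, B is a knight, C is a knight, and D is a knave.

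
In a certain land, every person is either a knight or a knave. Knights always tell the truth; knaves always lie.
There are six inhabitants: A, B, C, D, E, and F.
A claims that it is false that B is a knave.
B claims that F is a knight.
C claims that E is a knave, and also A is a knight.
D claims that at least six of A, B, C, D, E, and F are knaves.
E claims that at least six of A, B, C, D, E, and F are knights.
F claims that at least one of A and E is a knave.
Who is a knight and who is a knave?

A is a knight, B is a knight, C is a knight, D is a knave, E is a knave, and F is a knight.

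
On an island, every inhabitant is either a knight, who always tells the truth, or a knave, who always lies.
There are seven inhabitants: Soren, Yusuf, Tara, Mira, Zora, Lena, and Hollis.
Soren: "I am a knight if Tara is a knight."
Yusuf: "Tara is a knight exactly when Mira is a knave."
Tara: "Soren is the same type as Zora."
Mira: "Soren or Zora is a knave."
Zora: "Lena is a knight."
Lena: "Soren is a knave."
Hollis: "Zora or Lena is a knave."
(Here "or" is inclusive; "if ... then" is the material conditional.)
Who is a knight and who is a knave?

Knights: Soren, Yusuf, Mira, and Hollis. Knaves: Tara, Zora, and Lena.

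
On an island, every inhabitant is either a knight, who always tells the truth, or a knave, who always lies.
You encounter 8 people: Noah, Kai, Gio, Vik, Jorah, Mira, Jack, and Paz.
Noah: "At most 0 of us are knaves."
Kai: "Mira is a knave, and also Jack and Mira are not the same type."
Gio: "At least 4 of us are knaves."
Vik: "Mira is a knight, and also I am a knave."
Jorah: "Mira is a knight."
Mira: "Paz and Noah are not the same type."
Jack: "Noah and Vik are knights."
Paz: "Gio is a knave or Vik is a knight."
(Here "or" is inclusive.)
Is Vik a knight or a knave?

Vik is a knave.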